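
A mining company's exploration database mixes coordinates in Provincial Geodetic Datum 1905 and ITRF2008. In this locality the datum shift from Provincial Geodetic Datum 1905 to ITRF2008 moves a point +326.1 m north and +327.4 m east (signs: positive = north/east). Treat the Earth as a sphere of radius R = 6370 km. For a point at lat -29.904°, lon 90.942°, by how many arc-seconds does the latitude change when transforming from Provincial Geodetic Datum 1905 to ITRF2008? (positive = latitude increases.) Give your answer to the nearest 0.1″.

On a sphere of radius R, 1 rad of latitude = R, so Δφ = ΔN / R = 326.1 / 6370000 = 5.1193e-05 rad = 10.559″.

Δφ = 10.6″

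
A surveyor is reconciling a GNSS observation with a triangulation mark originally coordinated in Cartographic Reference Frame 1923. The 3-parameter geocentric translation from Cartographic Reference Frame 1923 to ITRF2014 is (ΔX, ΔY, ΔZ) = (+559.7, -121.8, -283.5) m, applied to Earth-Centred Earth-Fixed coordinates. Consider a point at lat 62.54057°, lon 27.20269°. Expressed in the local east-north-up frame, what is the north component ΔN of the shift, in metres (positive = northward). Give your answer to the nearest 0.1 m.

ΔN = -523.0 m

At φ = 62.54057°, λ = 27.20269°: sin φ = 0.887338, cos φ = 0.461120, sin λ = 0.457140, cos λ = 0.889395.
ΔN = −sin φ cos λ·ΔX − sin φ sin λ·ΔY + cos φ·ΔZ = −(0.887338)(0.889395)(559.7) − (0.887338)(0.457140)(-121.8) + (0.461120)(-283.5) = -523.03 m.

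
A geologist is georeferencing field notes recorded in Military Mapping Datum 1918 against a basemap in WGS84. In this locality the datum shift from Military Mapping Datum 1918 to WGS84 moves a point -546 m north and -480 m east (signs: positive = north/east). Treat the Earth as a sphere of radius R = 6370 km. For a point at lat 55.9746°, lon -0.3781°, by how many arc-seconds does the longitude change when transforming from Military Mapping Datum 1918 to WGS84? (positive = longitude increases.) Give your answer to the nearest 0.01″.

Δλ = -27.78″

At latitude 55.9746°, cos φ = 0.559560.
One radian of longitude at latitude φ spans R cos φ, so Δλ = ΔE / (R cos φ) = -480.0 / (6370000 × 0.559560) = -1.3467e-04 rad = -27.777″.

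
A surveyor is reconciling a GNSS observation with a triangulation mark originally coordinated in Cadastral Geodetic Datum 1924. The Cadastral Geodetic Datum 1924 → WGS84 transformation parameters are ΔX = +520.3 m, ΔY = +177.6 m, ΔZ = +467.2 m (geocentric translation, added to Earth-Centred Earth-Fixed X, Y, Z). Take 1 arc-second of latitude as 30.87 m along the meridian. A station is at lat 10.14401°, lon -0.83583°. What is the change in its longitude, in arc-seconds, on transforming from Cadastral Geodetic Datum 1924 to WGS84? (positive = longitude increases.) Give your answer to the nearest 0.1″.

sin φ = 0.176123, cos φ = 0.984368, sin λ = -0.014587, cos λ = 0.999894.
East component: ΔE = −sin λ·ΔX + cos λ·ΔY = −(-0.014587)(520.3) + (0.999894)(177.6) = 185.17 m.
1° of latitude spans 3600 × 30.87 = 111132 m; at latitude φ, 1° of longitude spans that × cos φ = 109394.8 m, so Δλ = 185.17 / 109394.8 × 3600 = 6.094″.

Δλ = 6.1″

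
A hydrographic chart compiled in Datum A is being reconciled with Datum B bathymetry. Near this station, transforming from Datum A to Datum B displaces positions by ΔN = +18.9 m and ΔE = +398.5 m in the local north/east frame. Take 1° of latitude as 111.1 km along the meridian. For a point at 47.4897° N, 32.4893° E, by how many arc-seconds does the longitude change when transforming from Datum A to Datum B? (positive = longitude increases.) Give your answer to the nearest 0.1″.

At latitude 47.4897°, cos φ = 0.675723.
1° of longitude at this latitude = 111.1 × cos φ = 75.07 km, so Δλ = 398.5 / 75072.8 = 0.0053082° = 19.109″.

Δλ = 19.1″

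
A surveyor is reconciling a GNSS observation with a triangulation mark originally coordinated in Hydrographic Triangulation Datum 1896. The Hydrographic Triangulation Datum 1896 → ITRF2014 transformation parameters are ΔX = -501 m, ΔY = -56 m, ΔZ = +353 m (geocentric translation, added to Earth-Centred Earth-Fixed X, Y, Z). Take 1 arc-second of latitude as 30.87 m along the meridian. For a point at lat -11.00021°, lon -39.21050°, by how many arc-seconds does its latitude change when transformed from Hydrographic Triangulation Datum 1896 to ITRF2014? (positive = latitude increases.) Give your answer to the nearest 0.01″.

Δφ = 9.04″

sin φ = -0.190813, cos φ = 0.981626, sin λ = -0.632171, cos λ = 0.774829.
North component: ΔN = −sin φ cos λ·ΔX − sin φ sin λ·ΔY + cos φ·ΔZ = −(-0.190813)(0.774829)(-501) − (-0.190813)(-0.632171)(-56) + (0.981626)(353) = 279.20 m.
1° of latitude spans 3600 × 30.87 = 111132 m, so Δφ = 279.20 / 111132 × 3600 = 9.044″.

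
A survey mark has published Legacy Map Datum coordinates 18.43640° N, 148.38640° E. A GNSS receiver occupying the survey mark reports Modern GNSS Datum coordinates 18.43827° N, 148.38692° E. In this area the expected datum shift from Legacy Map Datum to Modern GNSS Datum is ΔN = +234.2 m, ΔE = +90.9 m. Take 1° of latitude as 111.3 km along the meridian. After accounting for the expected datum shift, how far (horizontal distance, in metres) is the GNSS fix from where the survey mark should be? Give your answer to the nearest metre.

44 m

Observed coordinate differences: Δφ = +0.00187°, Δλ = +0.00052°.
Converting to metres (1° lat = 111300 m, cos φ = 0.948675): observed ΔN = 208.1 m, observed ΔE = 54.9 m.
Subtracting the expected shift leaves a residual of 208.1 − (234.2) = -26.1 m north and 54.9 − (90.9) = -36.0 m east.
Residual distance = √((-26.1)² + (-36.0)²) = 44.4 m.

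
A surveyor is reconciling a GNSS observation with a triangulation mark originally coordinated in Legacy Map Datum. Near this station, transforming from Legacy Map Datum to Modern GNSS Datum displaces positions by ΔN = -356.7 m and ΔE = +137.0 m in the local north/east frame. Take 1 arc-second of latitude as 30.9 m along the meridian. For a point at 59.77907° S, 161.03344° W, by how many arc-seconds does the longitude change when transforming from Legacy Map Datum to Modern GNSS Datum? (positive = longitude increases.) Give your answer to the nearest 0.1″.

At latitude -59.77907°, cos φ = 0.503336.
1″ of longitude at this latitude = 30.90 × cos φ = 15.5531 m, so Δλ = 137.0 / 15.5531 = 8.809″.

Δλ = 8.8″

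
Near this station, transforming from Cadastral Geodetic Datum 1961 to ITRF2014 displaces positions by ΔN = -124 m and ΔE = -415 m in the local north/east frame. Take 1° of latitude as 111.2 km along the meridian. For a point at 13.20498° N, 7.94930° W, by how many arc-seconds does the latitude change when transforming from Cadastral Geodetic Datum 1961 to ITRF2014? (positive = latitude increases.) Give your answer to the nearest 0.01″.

Δφ = -4.01″

1° of latitude = 111.2 km, so Δφ = -124.0 / 111200 = -0.0011151° = -4.014″.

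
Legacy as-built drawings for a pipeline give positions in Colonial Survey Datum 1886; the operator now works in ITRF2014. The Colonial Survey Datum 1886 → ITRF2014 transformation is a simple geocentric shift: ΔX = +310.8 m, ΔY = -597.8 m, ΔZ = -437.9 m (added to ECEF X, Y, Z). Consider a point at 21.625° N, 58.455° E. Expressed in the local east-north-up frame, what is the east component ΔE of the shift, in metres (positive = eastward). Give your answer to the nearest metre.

The local east axis at (φ, λ) is (−sin λ, cos λ, 0), so ΔE = −sin(58.455°)·310.8 + cos(58.455°)·(-597.8) = -577.62 m.

ΔE = -578 m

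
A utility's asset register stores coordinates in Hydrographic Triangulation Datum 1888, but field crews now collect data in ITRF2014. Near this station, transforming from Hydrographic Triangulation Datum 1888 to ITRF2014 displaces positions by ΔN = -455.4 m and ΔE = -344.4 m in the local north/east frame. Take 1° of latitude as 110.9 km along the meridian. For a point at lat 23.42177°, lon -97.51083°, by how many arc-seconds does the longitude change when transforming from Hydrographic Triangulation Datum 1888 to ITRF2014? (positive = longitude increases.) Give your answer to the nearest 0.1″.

Δλ = -12.2″

At latitude 23.42177°, cos φ = 0.917604.
1° of longitude at this latitude = 110.9 × cos φ = 101.76 km, so Δλ = -344.4 / 101762.2 = -0.0033844° = -12.184″.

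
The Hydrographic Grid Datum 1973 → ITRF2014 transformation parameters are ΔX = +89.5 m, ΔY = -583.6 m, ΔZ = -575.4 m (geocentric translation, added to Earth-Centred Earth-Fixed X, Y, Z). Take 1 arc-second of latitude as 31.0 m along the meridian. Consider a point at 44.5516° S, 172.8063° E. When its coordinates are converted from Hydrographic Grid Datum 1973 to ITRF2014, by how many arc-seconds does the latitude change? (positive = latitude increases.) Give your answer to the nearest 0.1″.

sin φ = -0.701551, cos φ = 0.712619, sin λ = 0.125224, cos λ = -0.992128.
North component: ΔN = −sin φ cos λ·ΔX − sin φ sin λ·ΔY + cos φ·ΔZ = −(-0.701551)(-0.992128)(89.5) − (-0.701551)(0.125224)(-583.6) + (0.712619)(-575.4) = -523.61 m.
1° of latitude spans 3600 × 31.00 = 111600 m, so Δφ = -523.61 / 111600 × 3600 = -16.890″.

Δφ = -16.9″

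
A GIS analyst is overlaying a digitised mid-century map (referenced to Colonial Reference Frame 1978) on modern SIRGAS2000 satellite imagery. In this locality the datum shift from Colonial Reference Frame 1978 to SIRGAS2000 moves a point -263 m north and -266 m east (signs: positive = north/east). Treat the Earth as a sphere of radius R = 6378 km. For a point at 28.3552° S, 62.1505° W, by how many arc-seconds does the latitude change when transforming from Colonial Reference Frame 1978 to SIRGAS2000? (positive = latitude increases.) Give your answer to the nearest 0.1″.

Δφ = -8.5″

On a sphere of radius R, 1 rad of latitude = R, so Δφ = ΔN / R = -263.0 / 6378000 = -4.1235e-05 rad = -8.505″.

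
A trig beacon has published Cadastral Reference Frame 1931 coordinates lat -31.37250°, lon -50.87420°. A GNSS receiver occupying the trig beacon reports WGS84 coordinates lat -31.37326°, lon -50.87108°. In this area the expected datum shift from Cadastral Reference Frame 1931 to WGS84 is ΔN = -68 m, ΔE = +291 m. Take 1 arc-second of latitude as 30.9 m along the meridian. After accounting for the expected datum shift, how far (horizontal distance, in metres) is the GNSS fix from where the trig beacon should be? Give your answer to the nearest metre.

Observed coordinate differences: Δφ = -0.00076°, Δλ = +0.00312°.
Converting to metres (1° lat = 111240 m, cos φ = 0.853801): observed ΔN = -84.5 m, observed ΔE = 296.3 m.
Subtracting the expected shift leaves a residual of -84.5 − (-68) = -16.5 m north and 296.3 − (291) = 5.3 m east.
Residual distance = √((-16.5)² + 5.3²) = 17.4 m.

17 m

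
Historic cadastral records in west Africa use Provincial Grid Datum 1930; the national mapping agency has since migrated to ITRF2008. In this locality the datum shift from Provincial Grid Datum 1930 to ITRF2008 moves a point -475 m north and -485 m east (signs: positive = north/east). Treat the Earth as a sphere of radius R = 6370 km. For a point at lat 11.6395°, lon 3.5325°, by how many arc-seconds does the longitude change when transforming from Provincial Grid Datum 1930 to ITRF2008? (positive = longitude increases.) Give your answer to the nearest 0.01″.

Δλ = -16.03″

At latitude 11.6395°, cos φ = 0.979436.
One radian of longitude at latitude φ spans R cos φ, so Δλ = ΔE / (R cos φ) = -485.0 / (6370000 × 0.979436) = -7.7737e-05 rad = -16.034″.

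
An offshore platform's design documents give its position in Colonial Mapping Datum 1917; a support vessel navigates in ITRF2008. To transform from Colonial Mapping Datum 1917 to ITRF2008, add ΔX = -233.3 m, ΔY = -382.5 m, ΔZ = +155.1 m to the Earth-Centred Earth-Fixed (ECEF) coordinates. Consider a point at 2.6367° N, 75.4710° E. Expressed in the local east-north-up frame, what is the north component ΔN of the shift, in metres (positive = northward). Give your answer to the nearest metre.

ΔN = 175 m

The local north axis is (−sin φ cos λ, −sin φ sin λ, cos φ), giving ΔN = 2.692 + 17.033 + 154.936 = 174.66 m.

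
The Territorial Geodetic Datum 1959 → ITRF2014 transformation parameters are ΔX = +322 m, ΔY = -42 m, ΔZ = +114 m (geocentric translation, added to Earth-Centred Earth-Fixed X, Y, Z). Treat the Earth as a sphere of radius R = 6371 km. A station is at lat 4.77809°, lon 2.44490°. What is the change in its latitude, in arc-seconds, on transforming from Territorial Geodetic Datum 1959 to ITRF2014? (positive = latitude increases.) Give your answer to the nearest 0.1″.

Δφ = 2.8″

sin φ = 0.083297, cos φ = 0.996525, sin λ = 0.042659, cos λ = 0.999090.
North component: ΔN = −sin φ cos λ·ΔX − sin φ sin λ·ΔY + cos φ·ΔZ = −(0.083297)(0.999090)(322) − (0.083297)(0.042659)(-42) + (0.996525)(114) = 86.96 m.
1° of latitude spans πR/180 = 111195 m, so Δφ = 86.96 / 111195 × 3600 = 2.815″.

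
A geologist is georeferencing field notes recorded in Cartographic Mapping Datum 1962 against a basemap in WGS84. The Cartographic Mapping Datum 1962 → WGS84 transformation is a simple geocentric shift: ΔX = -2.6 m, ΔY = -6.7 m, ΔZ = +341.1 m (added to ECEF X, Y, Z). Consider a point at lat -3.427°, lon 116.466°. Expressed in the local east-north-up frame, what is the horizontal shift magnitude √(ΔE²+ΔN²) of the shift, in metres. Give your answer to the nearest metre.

340 m

At φ = -3.427°, λ = 116.466°: sin φ = -0.059777, cos φ = 0.998212, sin λ = 0.895199, cos λ = -0.445667.
ΔE = −sin λ·ΔX + cos λ·ΔY = −(0.895199)·(-2.6) + (-0.445667)·(-6.7) = 5.31 m.
ΔN = −sin φ cos λ·ΔX − sin φ sin λ·ΔY + cos φ·ΔZ = −(-0.059777)(-0.445667)(-2.6) − (-0.059777)(0.895199)(-6.7) + (0.998212)(341.1) = 340.20 m.
Horizontal magnitude = √(ΔE² + ΔN²) = √(5.31² + 340.20²) = 340.24 m.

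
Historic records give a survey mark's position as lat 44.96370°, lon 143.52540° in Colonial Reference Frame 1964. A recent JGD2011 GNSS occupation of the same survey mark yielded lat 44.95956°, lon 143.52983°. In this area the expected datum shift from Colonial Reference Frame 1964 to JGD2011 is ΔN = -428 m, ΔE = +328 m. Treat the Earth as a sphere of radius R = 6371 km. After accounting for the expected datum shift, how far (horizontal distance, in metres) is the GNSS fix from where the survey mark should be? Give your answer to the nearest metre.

Observed coordinate differences: Δφ = -0.00414°, Δλ = +0.00443°.
Converting to metres (1° lat = 111195 m, cos φ = 0.707555): observed ΔN = -460.3 m, observed ΔE = 348.5 m.
Subtracting the expected shift leaves a residual of -460.3 − (-428) = -32.3 m north and 348.5 − (328) = 20.5 m east.
Residual distance = √((-32.3)² + 20.5²) = 38.3 m.

38 m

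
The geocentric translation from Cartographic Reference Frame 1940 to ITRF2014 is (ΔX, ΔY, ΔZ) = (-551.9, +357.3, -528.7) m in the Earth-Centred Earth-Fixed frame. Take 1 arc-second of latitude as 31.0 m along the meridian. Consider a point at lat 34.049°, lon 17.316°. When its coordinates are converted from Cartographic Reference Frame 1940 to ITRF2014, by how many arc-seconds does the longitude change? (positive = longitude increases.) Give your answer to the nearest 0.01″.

sin φ = 0.559902, cos φ = 0.828559, sin λ = 0.297641, cos λ = 0.954678.
East component: ΔE = −sin λ·ΔX + cos λ·ΔY = −(0.297641)(-551.9) + (0.954678)(357.3) = 505.37 m.
1° of latitude spans 3600 × 31.00 = 111600 m; at latitude φ, 1° of longitude spans that × cos φ = 92467.2 m, so Δλ = 505.37 / 92467.2 × 3600 = 19.676″.

Δλ = 19.68″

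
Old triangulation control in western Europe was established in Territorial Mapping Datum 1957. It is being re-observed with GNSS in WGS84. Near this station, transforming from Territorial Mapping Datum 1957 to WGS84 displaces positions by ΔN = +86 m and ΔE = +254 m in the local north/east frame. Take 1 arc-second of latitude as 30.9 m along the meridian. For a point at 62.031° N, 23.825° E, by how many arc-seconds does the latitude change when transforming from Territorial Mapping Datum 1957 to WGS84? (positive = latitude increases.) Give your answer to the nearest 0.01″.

Δφ = 2.78″

1″ of latitude = 30.90 m, so Δφ = 86.0 / 30.90 = 2.783″.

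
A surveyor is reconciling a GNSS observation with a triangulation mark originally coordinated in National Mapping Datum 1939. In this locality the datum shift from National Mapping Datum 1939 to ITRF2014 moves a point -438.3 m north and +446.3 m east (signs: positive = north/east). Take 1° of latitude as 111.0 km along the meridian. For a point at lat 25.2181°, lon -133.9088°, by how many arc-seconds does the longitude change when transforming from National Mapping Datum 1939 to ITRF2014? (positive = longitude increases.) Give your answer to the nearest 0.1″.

Δλ = 16.0″

At latitude 25.2181°, cos φ = 0.904693.
1° of longitude at this latitude = 111.0 × cos φ = 100.42 km, so Δλ = 446.3 / 100420.9 = 0.0044443° = 15.999″.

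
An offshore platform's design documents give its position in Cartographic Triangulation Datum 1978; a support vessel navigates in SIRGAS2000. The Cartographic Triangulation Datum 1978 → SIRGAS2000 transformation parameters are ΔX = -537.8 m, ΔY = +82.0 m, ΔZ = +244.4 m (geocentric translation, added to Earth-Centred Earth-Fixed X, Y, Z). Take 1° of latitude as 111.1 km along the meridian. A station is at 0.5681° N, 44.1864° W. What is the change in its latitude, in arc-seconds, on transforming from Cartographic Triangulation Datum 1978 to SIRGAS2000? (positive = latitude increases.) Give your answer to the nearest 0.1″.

sin φ = 0.009915, cos φ = 0.999951, sin λ = -0.696995, cos λ = 0.717076.
North component: ΔN = −sin φ cos λ·ΔX − sin φ sin λ·ΔY + cos φ·ΔZ = −(0.009915)(0.717076)(-537.8) − (0.009915)(-0.696995)(82.0) + (0.999951)(244.4) = 248.78 m.
1° of latitude spans 111100 m, so Δφ = 248.78 / 111100 × 3600 = 8.061″.

Δφ = 8.1″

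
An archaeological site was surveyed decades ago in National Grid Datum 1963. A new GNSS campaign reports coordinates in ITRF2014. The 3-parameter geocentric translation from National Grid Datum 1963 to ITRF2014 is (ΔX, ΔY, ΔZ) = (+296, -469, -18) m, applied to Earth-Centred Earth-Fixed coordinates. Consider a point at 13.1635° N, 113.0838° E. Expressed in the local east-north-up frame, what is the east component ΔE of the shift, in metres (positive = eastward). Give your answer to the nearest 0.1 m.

The local east axis at (φ, λ) is (−sin λ, cos λ, 0), so ΔE = −sin(113.0838°)·296 + cos(113.0838°)·(-469) = -88.42 m.

ΔE = -88.4 m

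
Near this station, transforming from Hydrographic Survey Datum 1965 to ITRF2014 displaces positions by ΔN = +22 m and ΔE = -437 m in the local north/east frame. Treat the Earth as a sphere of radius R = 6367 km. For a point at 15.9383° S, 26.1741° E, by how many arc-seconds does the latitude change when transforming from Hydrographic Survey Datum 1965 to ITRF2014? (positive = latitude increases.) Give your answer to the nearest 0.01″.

On a sphere of radius R, 1 rad of latitude = R, so Δφ = ΔN / R = 22.0 / 6367000 = 3.4553e-06 rad = 0.713″.

Δφ = 0.71″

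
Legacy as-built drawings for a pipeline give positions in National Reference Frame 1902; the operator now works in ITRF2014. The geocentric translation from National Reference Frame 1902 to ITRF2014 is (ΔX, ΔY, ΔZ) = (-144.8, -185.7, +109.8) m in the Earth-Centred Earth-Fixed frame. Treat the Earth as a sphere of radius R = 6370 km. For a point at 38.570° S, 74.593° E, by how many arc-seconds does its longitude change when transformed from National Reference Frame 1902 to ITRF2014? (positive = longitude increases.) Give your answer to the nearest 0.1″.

sin φ = -0.623470, cos φ = 0.781847, sin λ = 0.964063, cos λ = 0.265674.
East component: ΔE = −sin λ·ΔX + cos λ·ΔY = −(0.964063)(-144.8) + (0.265674)(-185.7) = 90.26 m.
1° of latitude spans πR/180 = 111177 m; at latitude φ, 1° of longitude spans that × cos φ = 86923.8 m, so Δλ = 90.26 / 86923.8 × 3600 = 3.738″.

Δλ = 3.7″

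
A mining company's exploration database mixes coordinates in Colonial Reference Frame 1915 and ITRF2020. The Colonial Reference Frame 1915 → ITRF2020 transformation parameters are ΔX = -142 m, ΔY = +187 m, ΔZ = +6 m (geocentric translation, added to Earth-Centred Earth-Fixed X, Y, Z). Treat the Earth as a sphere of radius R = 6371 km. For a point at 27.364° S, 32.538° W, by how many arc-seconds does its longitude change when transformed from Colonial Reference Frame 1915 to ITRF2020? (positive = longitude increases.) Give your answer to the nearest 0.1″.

sin φ = -0.459642, cos φ = 0.888104, sin λ = -0.537859, cos λ = 0.843035.
East component: ΔE = −sin λ·ΔX + cos λ·ΔY = −(-0.537859)(-142) + (0.843035)(187) = 81.27 m.
1° of latitude spans πR/180 = 111195 m; at latitude φ, 1° of longitude spans that × cos φ = 98752.7 m, so Δλ = 81.27 / 98752.7 × 3600 = 2.963″.

Δλ = 3.0″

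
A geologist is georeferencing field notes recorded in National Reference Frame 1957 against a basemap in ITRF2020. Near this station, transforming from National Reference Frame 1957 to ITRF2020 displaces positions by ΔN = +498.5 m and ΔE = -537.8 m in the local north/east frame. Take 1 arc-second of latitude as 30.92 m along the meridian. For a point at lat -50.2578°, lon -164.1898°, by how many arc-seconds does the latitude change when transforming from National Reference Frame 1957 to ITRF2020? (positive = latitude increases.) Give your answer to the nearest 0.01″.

Δφ = 16.12″

1″ of latitude = 30.92 m, so Δφ = 498.5 / 30.92 = 16.122″.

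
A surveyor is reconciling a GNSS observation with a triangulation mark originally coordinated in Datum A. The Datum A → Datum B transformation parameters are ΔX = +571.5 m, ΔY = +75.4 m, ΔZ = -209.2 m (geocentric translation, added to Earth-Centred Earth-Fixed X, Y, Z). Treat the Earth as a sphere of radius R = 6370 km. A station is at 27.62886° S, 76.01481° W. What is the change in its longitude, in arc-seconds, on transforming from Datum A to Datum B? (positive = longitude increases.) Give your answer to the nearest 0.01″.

Δλ = 20.93″

sin φ = -0.463742, cos φ = 0.885970, sin λ = -0.970358, cos λ = 0.241671.
East component: ΔE = −sin λ·ΔX + cos λ·ΔY = −(-0.970358)(571.5) + (0.241671)(75.4) = 572.78 m.
1° of latitude spans πR/180 = 111177 m; at latitude φ, 1° of longitude spans that × cos φ = 98499.9 m, so Δλ = 572.78 / 98499.9 × 3600 = 20.934″.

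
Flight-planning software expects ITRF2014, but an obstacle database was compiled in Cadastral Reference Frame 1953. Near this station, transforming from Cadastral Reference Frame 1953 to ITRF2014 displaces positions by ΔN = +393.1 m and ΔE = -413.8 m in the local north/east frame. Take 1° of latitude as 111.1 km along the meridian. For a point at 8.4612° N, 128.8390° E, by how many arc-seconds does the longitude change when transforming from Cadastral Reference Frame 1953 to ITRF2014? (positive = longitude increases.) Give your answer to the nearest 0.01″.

At latitude 8.4612°, cos φ = 0.989116.
1° of longitude at this latitude = 111.1 × cos φ = 109.89 km, so Δλ = -413.8 / 109890.8 = -0.0037656° = -13.556″.

Δλ = -13.56″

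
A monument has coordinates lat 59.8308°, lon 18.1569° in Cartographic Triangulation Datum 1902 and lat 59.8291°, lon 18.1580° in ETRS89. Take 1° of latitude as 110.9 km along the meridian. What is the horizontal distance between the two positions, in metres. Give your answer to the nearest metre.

198 m

Δφ = 59.8291° − 59.8308° = -0.0017°; Δλ = 18.1580° − 18.1569° = +0.0011°.
ΔN = Δφ × 110900 = -188.5 m; ΔE = Δλ × 110900 × cos(59.8308°) = +0.0011 × 110900 × 0.502555 = 61.3 m.
Distance = √(ΔE² + ΔN²) = √(61.3² + (-188.5)²) = 198.2 m.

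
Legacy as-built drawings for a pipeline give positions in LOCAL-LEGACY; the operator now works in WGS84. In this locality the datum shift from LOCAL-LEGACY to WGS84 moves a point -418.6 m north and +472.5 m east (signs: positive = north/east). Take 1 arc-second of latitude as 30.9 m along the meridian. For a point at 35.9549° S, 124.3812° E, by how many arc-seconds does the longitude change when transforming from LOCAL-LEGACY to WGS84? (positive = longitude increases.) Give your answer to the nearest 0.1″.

At latitude -35.9549°, cos φ = 0.809479.
1″ of longitude at this latitude = 30.90 × cos φ = 25.0129 m, so Δλ = 472.5 / 25.0129 = 18.890″.

Δλ = 18.9″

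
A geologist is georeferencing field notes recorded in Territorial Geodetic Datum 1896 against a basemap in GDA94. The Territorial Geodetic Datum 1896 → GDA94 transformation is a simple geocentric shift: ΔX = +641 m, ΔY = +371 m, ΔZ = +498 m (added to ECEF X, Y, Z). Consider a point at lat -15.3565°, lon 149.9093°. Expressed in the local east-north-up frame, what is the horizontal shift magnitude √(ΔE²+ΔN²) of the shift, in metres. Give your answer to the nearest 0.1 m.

747.7 m

The local east axis at (φ, λ) is (−sin λ, cos λ, 0), so ΔE = −sin(149.9093°)·641 + cos(149.9093°)·371 = -642.38 m.
The local north axis is (−sin φ cos λ, −sin φ sin λ, cos φ), giving ΔN = -146.875 + 49.259 + 480.220 = 382.60 m.
Horizontal magnitude = √(ΔE² + ΔN²) = √((-642.38)² + 382.60²) = 747.69 m.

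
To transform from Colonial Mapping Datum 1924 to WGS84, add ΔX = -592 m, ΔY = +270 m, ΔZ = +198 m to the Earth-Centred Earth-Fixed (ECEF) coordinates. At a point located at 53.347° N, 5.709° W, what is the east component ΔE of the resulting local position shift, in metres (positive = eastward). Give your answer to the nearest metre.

ΔE = 210 m

At φ = 53.347°, λ = -5.709°: sin φ = 0.802266, cos φ = 0.596967, sin λ = -0.099476, cos λ = 0.995040.
ΔE = −sin λ·ΔX + cos λ·ΔY = −(-0.099476)·(-592) + (0.995040)·(270) = 209.77 m.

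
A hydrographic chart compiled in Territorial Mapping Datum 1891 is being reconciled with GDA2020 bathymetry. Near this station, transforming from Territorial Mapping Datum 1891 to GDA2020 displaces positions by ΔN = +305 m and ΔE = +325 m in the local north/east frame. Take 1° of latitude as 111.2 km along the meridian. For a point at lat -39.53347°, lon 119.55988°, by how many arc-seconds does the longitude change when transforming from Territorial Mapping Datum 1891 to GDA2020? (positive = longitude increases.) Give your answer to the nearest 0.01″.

At latitude -39.53347°, cos φ = 0.771253.
1° of longitude at this latitude = 111.2 × cos φ = 85.76 km, so Δλ = 325.0 / 85763.3 = 0.0037895° = 13.642″.

Δλ = 13.64″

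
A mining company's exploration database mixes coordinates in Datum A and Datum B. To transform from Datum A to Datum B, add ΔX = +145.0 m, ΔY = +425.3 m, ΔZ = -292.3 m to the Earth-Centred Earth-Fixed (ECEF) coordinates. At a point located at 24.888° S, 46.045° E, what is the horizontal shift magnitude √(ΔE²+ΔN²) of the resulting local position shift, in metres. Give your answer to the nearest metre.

213 m

The local east axis at (φ, λ) is (−sin λ, cos λ, 0), so ΔE = −sin(46.045°)·145.0 + cos(46.045°)·425.3 = 190.81 m.
The local north axis is (−sin φ cos λ, −sin φ sin λ, cos φ), giving ΔN = 42.355 + 128.849 − 265.155 = -93.95 m.
Horizontal magnitude = √(ΔE² + ΔN²) = √(190.81² + (-93.95)²) = 212.69 m.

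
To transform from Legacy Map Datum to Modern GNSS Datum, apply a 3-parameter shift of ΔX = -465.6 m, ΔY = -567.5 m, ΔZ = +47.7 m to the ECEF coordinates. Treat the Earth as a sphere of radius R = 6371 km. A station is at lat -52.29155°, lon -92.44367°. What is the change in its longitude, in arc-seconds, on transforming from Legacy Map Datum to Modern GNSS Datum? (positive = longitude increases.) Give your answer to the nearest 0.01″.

sin φ = -0.791133, cos φ = 0.611644, sin λ = -0.999091, cos λ = -0.042637.
East component: ΔE = −sin λ·ΔX + cos λ·ΔY = −(-0.999091)(-465.6) + (-0.042637)(-567.5) = -440.98 m.
1° of latitude spans πR/180 = 111195 m; at latitude φ, 1° of longitude spans that × cos φ = 68011.7 m, so Δλ = -440.98 / 68011.7 × 3600 = -23.342″.

Δλ = -23.34″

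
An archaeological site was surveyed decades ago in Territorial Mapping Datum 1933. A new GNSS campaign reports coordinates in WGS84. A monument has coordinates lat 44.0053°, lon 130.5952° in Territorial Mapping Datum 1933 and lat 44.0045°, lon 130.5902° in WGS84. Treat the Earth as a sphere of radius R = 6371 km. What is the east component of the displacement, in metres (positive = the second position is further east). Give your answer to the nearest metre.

ΔE = -400 m

Δφ = 44.0045° − 44.0053° = -0.0008°; Δλ = 130.5902° − 130.5952° = -0.0050°.
1° along a meridian = πR/180 = 111195 m.
ΔN = Δφ × 111195 = -89.0 m; ΔE = Δλ × 111195 × cos(44.0053°) = -0.0050 × 111195 × 0.719276 = -399.9 m.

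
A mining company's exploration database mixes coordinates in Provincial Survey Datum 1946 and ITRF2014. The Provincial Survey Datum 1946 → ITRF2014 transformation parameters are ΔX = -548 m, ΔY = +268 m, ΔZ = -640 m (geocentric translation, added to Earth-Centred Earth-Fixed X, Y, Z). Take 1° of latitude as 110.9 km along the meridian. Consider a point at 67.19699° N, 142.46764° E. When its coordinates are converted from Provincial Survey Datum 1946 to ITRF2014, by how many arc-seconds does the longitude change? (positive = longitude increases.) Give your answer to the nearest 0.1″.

sin φ = 0.921843, cos φ = 0.387564, sin λ = 0.609209, cos λ = -0.793009.
East component: ΔE = −sin λ·ΔX + cos λ·ΔY = −(0.609209)(-548) + (-0.793009)(268) = 121.32 m.
1° of latitude spans 110900 m; at latitude φ, 1° of longitude spans that × cos φ = 42980.8 m, so Δλ = 121.32 / 42980.8 × 3600 = 10.162″.

Δλ = 10.2″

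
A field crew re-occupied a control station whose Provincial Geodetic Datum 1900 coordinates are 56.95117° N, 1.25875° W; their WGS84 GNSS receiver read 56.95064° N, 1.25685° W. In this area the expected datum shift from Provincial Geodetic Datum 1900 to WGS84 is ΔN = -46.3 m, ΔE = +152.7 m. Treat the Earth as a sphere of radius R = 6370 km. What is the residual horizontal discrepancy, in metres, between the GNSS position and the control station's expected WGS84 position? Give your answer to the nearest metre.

40 m

Observed coordinate differences: Δφ = -0.00053°, Δλ = +0.00190°.
Converting to metres (1° lat = 111177 m, cos φ = 0.545354): observed ΔN = -58.9 m, observed ΔE = 115.2 m.
Subtracting the expected shift leaves a residual of -58.9 − (-46.3) = -12.6 m north and 115.2 − (152.7) = -37.5 m east.
Residual distance = √((-12.6)² + (-37.5)²) = 39.6 m.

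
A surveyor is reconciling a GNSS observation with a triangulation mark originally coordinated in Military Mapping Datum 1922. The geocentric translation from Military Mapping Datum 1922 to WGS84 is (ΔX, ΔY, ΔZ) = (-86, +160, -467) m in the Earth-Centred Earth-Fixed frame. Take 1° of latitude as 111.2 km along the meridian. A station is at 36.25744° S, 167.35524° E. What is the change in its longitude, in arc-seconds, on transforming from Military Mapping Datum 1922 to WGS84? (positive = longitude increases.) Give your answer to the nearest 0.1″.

Δλ = -5.5″

sin φ = -0.591414, cos φ = 0.806368, sin λ = 0.218906, cos λ = -0.975746.
East component: ΔE = −sin λ·ΔX + cos λ·ΔY = −(0.218906)(-86) + (-0.975746)(160) = -137.29 m.
1° of latitude spans 111200 m; at latitude φ, 1° of longitude spans that × cos φ = 89668.1 m, so Δλ = -137.29 / 89668.1 × 3600 = -5.512″.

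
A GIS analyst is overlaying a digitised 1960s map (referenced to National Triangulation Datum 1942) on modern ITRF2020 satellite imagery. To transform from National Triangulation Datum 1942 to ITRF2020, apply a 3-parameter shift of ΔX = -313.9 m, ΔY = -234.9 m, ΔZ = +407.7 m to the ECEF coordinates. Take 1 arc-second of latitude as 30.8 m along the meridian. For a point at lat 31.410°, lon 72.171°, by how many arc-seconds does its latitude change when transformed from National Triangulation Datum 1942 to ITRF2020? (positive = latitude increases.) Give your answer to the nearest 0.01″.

Δφ = 16.71″

sin φ = 0.521159, cos φ = 0.853460, sin λ = 0.951975, cos λ = 0.306177.
North component: ΔN = −sin φ cos λ·ΔX − sin φ sin λ·ΔY + cos φ·ΔZ = −(0.521159)(0.306177)(-313.9) − (0.521159)(0.951975)(-234.9) + (0.853460)(407.7) = 514.58 m.
1° of latitude spans 3600 × 30.80 = 110880 m, so Δφ = 514.58 / 110880 × 3600 = 16.707″.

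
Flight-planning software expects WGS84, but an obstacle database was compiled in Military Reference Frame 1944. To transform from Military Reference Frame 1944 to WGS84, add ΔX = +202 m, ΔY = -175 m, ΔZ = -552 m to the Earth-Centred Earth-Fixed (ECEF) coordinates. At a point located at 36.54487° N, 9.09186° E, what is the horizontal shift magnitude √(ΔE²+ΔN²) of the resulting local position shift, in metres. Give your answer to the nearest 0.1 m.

The local east axis at (φ, λ) is (−sin λ, cos λ, 0), so ΔE = −sin(9.09186°)·202 + cos(9.09186°)·(-175) = -204.72 m.
The local north axis is (−sin φ cos λ, −sin φ sin λ, cos φ), giving ΔN = -118.770 + 16.466 − 443.472 = -545.78 m.
Horizontal magnitude = √(ΔE² + ΔN²) = √((-204.72)² + (-545.78)²) = 582.91 m.

582.9 m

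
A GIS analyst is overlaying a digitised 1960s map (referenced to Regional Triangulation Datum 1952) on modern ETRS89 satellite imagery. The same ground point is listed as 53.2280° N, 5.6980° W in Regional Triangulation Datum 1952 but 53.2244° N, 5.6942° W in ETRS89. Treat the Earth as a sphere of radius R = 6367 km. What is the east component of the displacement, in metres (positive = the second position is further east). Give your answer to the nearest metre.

Δφ = 53.2244° − 53.2280° = -0.0036°; Δλ = -5.6942° − -5.6980° = +0.0038°.
1° along a meridian = πR/180 = 111125 m.
ΔN = Δφ × 111125 = -400.1 m; ΔE = Δλ × 111125 × cos(53.2280°) = +0.0038 × 111125 × 0.598632 = 252.8 m.

ΔE = 253 m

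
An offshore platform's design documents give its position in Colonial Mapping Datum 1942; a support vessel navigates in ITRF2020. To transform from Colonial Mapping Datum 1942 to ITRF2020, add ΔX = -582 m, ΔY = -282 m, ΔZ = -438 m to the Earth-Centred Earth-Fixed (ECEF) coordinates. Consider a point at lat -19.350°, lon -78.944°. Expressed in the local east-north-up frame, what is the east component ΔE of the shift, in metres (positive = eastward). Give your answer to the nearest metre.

ΔE = -625 m

At φ = -19.350°, λ = -78.944°: sin φ = -0.331338, cos φ = 0.943512, sin λ = -0.981440, cos λ = 0.191768.
ΔE = −sin λ·ΔX + cos λ·ΔY = −(-0.981440)·(-582) + (0.191768)·(-282) = -625.28 m.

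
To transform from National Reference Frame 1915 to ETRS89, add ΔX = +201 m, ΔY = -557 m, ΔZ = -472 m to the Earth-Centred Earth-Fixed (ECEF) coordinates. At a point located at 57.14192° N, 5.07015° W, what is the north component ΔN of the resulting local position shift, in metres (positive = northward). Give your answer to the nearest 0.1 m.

ΔN = -465.6 m

At φ = 57.14192°, λ = -5.07015°: sin φ = 0.840017, cos φ = 0.542560, sin λ = -0.088375, cos λ = 0.996087.
ΔN = −sin φ cos λ·ΔX − sin φ sin λ·ΔY + cos φ·ΔZ = −(0.840017)(0.996087)(201) − (0.840017)(-0.088375)(-557) + (0.542560)(-472) = -465.62 m.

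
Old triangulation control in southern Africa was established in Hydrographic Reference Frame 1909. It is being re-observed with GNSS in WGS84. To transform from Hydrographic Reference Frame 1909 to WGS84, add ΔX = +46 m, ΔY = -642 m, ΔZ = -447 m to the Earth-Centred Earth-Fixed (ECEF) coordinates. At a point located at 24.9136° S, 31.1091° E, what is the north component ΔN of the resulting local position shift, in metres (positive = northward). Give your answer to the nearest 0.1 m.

At φ = -24.9136°, λ = 31.1091°: sin φ = -0.421251, cos φ = 0.906944, sin λ = 0.516669, cos λ = 0.856185.
ΔN = −sin φ cos λ·ΔX − sin φ sin λ·ΔY + cos φ·ΔZ = −(-0.421251)(0.856185)(46) − (-0.421251)(0.516669)(-642) + (0.906944)(-447) = -528.54 m.

ΔN = -528.5 m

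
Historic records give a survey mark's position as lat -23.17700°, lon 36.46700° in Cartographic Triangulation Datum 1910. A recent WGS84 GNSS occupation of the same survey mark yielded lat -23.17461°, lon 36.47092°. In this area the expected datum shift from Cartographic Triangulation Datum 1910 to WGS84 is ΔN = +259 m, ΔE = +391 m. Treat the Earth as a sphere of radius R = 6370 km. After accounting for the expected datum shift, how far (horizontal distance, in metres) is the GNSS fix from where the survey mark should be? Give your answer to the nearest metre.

Observed coordinate differences: Δφ = +0.00239°, Δλ = +0.00392°.
Converting to metres (1° lat = 111177 m, cos φ = 0.919293): observed ΔN = 265.7 m, observed ΔE = 400.6 m.
Subtracting the expected shift leaves a residual of 265.7 − (259) = 6.7 m north and 400.6 − (391) = 9.6 m east.
Residual distance = √(6.7² + 9.6²) = 11.7 m.

12 m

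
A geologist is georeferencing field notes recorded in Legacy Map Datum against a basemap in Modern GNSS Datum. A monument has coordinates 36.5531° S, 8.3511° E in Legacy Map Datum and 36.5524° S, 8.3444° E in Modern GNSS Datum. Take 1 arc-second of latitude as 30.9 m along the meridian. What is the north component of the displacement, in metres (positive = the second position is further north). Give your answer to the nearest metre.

ΔN = 78 m

Δφ = -36.5524° − -36.5531° = +0.0007°; Δλ = 8.3444° − 8.3511° = -0.0067°.
1° of latitude = 3600 × 30.90 = 111240 m.
ΔN = Δφ × 111240 = 77.9 m; ΔE = Δλ × 111240 × cos(-36.5531°) = -0.0067 × 111240 × 0.803305 = -598.7 m.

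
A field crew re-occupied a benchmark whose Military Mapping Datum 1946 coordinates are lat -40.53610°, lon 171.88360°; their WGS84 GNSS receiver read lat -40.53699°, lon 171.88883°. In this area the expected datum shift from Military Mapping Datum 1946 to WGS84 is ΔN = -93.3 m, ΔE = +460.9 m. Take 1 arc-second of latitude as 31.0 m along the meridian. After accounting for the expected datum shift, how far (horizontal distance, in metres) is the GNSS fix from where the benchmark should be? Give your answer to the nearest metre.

18 m

Observed coordinate differences: Δφ = -0.00089°, Δλ = +0.00523°.
Converting to metres (1° lat = 111600 m, cos φ = 0.759997): observed ΔN = -99.3 m, observed ΔE = 443.6 m.
Subtracting the expected shift leaves a residual of -99.3 − (-93.3) = -6.0 m north and 443.6 − (460.9) = -17.3 m east.
Residual distance = √((-6.0)² + (-17.3)²) = 18.3 m.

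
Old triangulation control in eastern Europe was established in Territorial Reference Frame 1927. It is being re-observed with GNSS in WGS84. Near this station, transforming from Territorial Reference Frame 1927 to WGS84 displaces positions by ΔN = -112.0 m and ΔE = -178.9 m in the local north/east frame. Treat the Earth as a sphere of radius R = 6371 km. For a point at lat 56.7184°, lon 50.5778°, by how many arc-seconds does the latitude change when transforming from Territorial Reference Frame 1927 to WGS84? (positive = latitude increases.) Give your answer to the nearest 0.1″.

Δφ = -3.6″

On a sphere of radius R, 1 rad of latitude = R, so Δφ = ΔN / R = -112.0 / 6371000 = -1.7580e-05 rad = -3.626″.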